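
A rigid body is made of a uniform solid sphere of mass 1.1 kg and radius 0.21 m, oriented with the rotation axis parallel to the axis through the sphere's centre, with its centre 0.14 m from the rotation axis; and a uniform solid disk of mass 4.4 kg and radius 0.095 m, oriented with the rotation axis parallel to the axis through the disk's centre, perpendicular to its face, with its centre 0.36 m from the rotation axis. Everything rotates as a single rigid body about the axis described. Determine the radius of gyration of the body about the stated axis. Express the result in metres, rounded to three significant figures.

Solid sphere: I_cm = (2/5)MR² = (2/5)(1.1)(0.21)² = 0.019404 kg m^2; centre at d = 0.14 m, so the parallel axis theorem gives I = 0.019404 + (1.1)(0.14)² = 0.040964 kg m^2.
Solid disk: I_cm = (1/2)MR² = (1/2)(4.4)(0.095)² = 0.019855 kg m^2; centre at d = 0.36 m, so the parallel axis theorem gives I = 0.019855 + (4.4)(0.36)² = 0.59009 kg m^2.
Total I = 0.63106 kg m^2; total mass M = 5.5 kg.
k = √(I/M) = √(0.63106/5.5) = 0.33873 m.

0.339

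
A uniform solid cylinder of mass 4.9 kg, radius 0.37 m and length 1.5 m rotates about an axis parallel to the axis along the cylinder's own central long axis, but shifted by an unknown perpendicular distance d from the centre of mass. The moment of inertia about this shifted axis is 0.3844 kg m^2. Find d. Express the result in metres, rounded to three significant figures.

0.100

About the centre-of-mass axis, I_cm = (1/2)MR² = (1/2)(4.9)(0.37)² = 0.33541 kg m^2.
Parallel axis theorem: I = I_cm + Md², so Md² = 0.3844 − 0.33541 = 0.048995 kg m^2.
d = √(0.048995 / 4.9) = 0.099995 m.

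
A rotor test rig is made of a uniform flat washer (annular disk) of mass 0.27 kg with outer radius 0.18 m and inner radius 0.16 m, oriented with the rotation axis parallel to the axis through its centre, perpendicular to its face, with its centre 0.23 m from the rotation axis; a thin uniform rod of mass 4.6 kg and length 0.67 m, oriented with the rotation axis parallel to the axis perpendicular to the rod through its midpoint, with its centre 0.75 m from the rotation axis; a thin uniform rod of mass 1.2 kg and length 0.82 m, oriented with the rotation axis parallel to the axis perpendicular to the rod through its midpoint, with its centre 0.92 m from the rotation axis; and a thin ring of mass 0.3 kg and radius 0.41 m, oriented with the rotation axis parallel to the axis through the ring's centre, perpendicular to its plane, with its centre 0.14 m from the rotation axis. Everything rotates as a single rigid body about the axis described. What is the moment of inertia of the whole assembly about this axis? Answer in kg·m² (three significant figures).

Annular disk: I_cm = (1/2)M(R²+r²) = (1/2)(0.27)[(0.18)² + (0.16)²] = 0.00783 kg·m²; centre at d = 0.23 m, so I = I_cm + Md² gives I = 0.00783 + (0.27)(0.23)² = 0.022113 kg·m².
Thin rod: I_cm = (1/12)ML² = (1/12)(4.6)(0.67)² = 0.17208 kg·m²; centre at d = 0.75 m, so I = I_cm + Md² gives I = 0.17208 + (4.6)(0.75)² = 2.7596 kg·m².
Thin rod: I_cm = (1/12)ML² = (1/12)(1.2)(0.82)² = 0.06724 kg·m²; centre at d = 0.92 m, so I = I_cm + Md² gives I = 0.06724 + (1.2)(0.92)² = 1.0829 kg·m².
Thin ring: I_cm = MR² = (0.3)(0.41)² = 0.05043 kg·m²; centre at d = 0.14 m, so I = I_cm + Md² gives I = 0.05043 + (0.3)(0.14)² = 0.05631 kg·m².
Total I = 0.022113 + 2.7596 + 1.0829 + 0.05631 = 3.9209 kg·m².

3.92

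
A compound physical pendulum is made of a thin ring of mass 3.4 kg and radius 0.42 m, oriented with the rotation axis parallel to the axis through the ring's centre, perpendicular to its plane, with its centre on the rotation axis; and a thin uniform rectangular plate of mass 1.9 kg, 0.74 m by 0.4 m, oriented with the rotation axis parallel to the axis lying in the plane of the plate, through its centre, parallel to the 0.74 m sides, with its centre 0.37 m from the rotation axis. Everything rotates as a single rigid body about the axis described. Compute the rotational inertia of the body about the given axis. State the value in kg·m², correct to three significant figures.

0.885

Thin ring: I_cm = MR² = (3.4)(0.42)² = 0.59976 kg·m²; axis through the centre, so I = 0.59976 kg·m².
Rectangular plate: I_cm = (1/12)Mb² = (1/12)(1.9)(0.4)² = 0.025333 kg·m²; centre at d = 0.37 m, so the parallel axis theorem gives I = 0.025333 + (1.9)(0.37)² = 0.28544 kg·m².
Total I = 0.59976 + 0.28544 = 0.8852 kg·m².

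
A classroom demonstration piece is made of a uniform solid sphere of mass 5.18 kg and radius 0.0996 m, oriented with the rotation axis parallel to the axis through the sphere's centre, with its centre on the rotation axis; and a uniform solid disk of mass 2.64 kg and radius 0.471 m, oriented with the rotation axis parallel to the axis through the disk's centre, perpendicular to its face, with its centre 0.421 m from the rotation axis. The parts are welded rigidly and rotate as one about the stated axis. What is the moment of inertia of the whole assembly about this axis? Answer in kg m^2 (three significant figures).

Solid sphere: I_cm = (2/5)MR² = (2/5)(5.18)(0.0996)² = 0.020555 kg m^2; axis through the centre, so I = 0.020555 kg m^2.
Solid disk: I_cm = (1/2)MR² = (1/2)(2.64)(0.471)² = 0.29283 kg m^2; centre at d = 0.421 m, so I = I_cm + Md² gives I = 0.29283 + (2.64)(0.421)² = 0.76075 kg m^2.
Total I = 0.020555 + 0.76075 = 0.7813 kg m^2.

0.781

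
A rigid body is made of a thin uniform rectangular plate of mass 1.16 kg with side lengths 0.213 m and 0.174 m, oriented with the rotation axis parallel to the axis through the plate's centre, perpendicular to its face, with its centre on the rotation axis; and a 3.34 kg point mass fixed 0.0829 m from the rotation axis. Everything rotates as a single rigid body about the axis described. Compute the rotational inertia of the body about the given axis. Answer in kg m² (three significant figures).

0.0303

Rectangular plate: I_cm = (1/12)M(a²+b²) = (1/12)(1.16)[(0.213)² + (0.174)²] = 0.0073123 kg m²; axis through the centre, so I = 0.0073123 kg m².
Point mass: I_cm = 0; centre at d = 0.0829 m, so I = I_cm + Md² gives I = 0 + (3.34)(0.0829)² = 0.022954 kg m².
Total I = 0.0073123 + 0.022954 = 0.030266 kg m².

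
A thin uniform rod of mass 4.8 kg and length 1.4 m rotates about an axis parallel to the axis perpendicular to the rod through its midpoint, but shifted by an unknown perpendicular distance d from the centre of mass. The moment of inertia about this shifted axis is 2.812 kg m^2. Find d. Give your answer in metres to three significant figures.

0.650

About the centre-of-mass axis, I_cm = (1/12)ML² = (1/12)(4.8)(1.4)² = 0.784 kg m^2.
Parallel axis theorem: I = I_cm + Md², so Md² = 2.812 − 0.784 = 2.028 kg m^2.
d = √(2.028 / 4.8) = 0.65 m.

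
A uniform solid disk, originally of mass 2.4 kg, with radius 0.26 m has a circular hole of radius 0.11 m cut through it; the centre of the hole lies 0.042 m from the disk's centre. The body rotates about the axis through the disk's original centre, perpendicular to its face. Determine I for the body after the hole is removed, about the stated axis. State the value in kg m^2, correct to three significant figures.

Unpierced body about its centre: I₀ = (1/2)MR² = (1/2)(2.4)(0.26)² = 0.08112 kg m^2.
The removed disk has mass m = M·(r/R)² = (2.4)(0.11/0.26)² = 0.42959 kg (same uniform areal density).
Its moment of inertia about the rotation axis (parallel-axis theorem): I_hole = (1/2)mr² + md² = (1/2)(0.42959)(0.11)² + (0.42959)(0.042)² = 0.0033568 kg m^2.
Treating the hole as negative mass, I = I₀ − I_hole = 0.08112 − 0.0033568 = 0.077763 kg m^2.

0.0778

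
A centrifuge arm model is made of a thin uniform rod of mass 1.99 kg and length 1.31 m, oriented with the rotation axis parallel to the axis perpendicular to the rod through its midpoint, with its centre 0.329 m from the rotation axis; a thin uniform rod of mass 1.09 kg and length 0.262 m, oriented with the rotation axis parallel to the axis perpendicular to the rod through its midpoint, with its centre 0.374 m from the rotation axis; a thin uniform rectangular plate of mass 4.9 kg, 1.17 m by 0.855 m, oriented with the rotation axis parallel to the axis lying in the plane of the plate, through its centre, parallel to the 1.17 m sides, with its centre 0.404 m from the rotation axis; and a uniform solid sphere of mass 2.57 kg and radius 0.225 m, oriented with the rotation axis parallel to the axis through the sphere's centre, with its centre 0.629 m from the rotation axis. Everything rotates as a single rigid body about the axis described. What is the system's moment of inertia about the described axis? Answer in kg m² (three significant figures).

Thin rod: I_cm = (1/12)ML² = (1/12)(1.99)(1.31)² = 0.28459 kg m²; centre at d = 0.329 m, so the parallel axis theorem gives I = 0.28459 + (1.99)(0.329)² = 0.49999 kg m².
Thin rod: I_cm = (1/12)ML² = (1/12)(1.09)(0.262)² = 0.0062352 kg m²; centre at d = 0.374 m, so the parallel axis theorem gives I = 0.0062352 + (1.09)(0.374)² = 0.1587 kg m².
Rectangular plate: I_cm = (1/12)Mb² = (1/12)(4.9)(0.855)² = 0.2985 kg m²; centre at d = 0.404 m, so the parallel axis theorem gives I = 0.2985 + (4.9)(0.404)² = 1.0983 kg m².
Solid sphere: I_cm = (2/5)MR² = (2/5)(2.57)(0.225)² = 0.052043 kg m²; centre at d = 0.629 m, so the parallel axis theorem gives I = 0.052043 + (2.57)(0.629)² = 1.0688 kg m².
Total I = 0.49999 + 0.1587 + 1.0983 + 1.0688 = 2.8258 kg m².

2.83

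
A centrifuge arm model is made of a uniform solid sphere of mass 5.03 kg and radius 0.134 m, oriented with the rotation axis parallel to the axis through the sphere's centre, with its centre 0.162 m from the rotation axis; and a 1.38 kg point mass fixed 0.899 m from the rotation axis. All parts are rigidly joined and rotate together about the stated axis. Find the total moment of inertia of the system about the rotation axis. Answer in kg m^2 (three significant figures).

Solid sphere: I_cm = (2/5)MR² = (2/5)(5.03)(0.134)² = 0.036127 kg m^2; centre at d = 0.162 m, so I = I_cm + Md² gives I = 0.036127 + (5.03)(0.162)² = 0.16813 kg m^2.
Point mass: I_cm = 0; centre at d = 0.899 m, so I = I_cm + Md² gives I = 0 + (1.38)(0.899)² = 1.1153 kg m^2.
Total I = 0.16813 + 1.1153 = 1.2835 kg m^2.

1.28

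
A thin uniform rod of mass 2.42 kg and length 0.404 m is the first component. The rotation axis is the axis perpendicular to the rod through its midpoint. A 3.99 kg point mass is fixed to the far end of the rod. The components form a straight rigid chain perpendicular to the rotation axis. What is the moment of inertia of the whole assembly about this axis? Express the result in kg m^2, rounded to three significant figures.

Thin rod: I_cm = (1/12)ML² = (1/12)(2.42)(0.404)² = 0.032915 kg m^2; axis through the centre, so I = 0.032915 kg m^2.
Point mass: I_cm = 0; centre at d = 0.202 m, so the parallel axis theorem gives I = 0 + (3.99)(0.202)² = 0.16281 kg m^2.
Total I = 0.032915 + 0.16281 = 0.19572 kg m^2.

0.196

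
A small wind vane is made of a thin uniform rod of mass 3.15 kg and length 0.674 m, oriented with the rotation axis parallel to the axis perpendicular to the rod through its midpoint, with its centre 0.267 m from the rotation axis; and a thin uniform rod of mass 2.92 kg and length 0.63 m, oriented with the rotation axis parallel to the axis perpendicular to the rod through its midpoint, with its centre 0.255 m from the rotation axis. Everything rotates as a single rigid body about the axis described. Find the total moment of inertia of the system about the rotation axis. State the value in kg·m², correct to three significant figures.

Thin rod: I_cm = (1/12)ML² = (1/12)(3.15)(0.674)² = 0.11925 kg·m²; centre at d = 0.267 m, so the parallel axis theorem gives I = 0.11925 + (3.15)(0.267)² = 0.34381 kg·m².
Thin rod: I_cm = (1/12)ML² = (1/12)(2.92)(0.63)² = 0.096579 kg·m²; centre at d = 0.255 m, so the parallel axis theorem gives I = 0.096579 + (2.92)(0.255)² = 0.28645 kg·m².
Total I = 0.34381 + 0.28645 = 0.63026 kg·m².

0.630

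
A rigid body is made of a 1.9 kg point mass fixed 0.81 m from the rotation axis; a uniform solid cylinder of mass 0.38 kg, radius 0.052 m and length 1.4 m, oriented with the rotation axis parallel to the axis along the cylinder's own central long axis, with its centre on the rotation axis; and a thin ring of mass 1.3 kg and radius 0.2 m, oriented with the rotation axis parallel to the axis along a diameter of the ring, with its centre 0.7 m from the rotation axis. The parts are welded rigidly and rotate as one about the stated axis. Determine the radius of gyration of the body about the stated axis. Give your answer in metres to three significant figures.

Point mass: I_cm = 0; centre at d = 0.81 m, so I = I_cm + Md² gives I = 0 + (1.9)(0.81)² = 1.2466 kg m^2.
Solid cylinder: I_cm = (1/2)MR² = (1/2)(0.38)(0.052)² = 0.00051376 kg m^2; axis through the centre, so I = 0.00051376 kg m^2.
Thin ring: I_cm = (1/2)MR² = (1/2)(1.3)(0.2)² = 0.026 kg m^2; centre at d = 0.7 m, so I = I_cm + Md² gives I = 0.026 + (1.3)(0.7)² = 0.663 kg m^2.
Total I = 1.9101 kg m^2; total mass M = 3.58 kg.
k = √(I/M) = √(1.9101/3.58) = 0.73044 m.

0.730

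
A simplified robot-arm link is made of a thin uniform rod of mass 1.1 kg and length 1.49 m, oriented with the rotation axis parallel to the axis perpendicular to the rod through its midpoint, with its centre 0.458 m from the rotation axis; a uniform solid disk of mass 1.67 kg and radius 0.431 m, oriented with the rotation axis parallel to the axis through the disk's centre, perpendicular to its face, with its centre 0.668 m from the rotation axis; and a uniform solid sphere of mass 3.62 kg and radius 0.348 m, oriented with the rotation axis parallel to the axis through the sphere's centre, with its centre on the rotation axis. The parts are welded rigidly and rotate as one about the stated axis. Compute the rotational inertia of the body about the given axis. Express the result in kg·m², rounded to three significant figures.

Thin rod: I_cm = (1/12)ML² = (1/12)(1.1)(1.49)² = 0.20351 kg·m²; centre at d = 0.458 m, so I = I_cm + Md² gives I = 0.20351 + (1.1)(0.458)² = 0.43425 kg·m².
Solid disk: I_cm = (1/2)MR² = (1/2)(1.67)(0.431)² = 0.15511 kg·m²; centre at d = 0.668 m, so I = I_cm + Md² gives I = 0.15511 + (1.67)(0.668)² = 0.9003 kg·m².
Solid sphere: I_cm = (2/5)MR² = (2/5)(3.62)(0.348)² = 0.17536 kg·m²; axis through the centre, so I = 0.17536 kg·m².
Total I = 0.43425 + 0.9003 + 0.17536 = 1.5099 kg·m².

1.51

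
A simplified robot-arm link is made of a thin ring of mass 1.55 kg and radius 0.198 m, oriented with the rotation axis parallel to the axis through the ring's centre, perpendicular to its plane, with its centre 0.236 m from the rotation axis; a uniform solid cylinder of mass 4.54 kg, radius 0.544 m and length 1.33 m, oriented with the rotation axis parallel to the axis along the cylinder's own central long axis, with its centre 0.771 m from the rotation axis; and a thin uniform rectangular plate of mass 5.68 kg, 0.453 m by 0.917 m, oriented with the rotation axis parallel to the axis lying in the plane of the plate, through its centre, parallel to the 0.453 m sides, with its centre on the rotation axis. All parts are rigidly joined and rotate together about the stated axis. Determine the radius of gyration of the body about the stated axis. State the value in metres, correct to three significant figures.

Thin ring: I_cm = MR² = (1.55)(0.198)² = 0.060766 kg·m²; centre at d = 0.236 m, so I = I_cm + Md² gives I = 0.060766 + (1.55)(0.236)² = 0.1471 kg·m².
Solid cylinder: I_cm = (1/2)MR² = (1/2)(4.54)(0.544)² = 0.67177 kg·m²; centre at d = 0.771 m, so I = I_cm + Md² gives I = 0.67177 + (4.54)(0.771)² = 3.3705 kg·m².
Rectangular plate: I_cm = (1/12)Mb² = (1/12)(5.68)(0.917)² = 0.39802 kg·m²; axis through the centre, so I = 0.39802 kg·m².
Total I = 3.9157 kg·m²; total mass M = 11.77 kg.
k = √(I/M) = √(3.9157/11.77) = 0.57678 m.

0.577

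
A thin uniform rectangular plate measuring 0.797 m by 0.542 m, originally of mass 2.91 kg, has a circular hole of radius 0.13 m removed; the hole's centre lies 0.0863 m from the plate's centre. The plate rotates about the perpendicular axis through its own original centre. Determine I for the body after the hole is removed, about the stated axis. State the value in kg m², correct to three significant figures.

Unpierced body about its centre: I₀ = (1/12)M(a²+b²) = (1/12)(2.91)[(0.797)² + (0.542)²] = 0.22528 kg m².
The removed disk has mass m = M·πr²/(ab) = (2.91)·π(0.13)²/(0.797·0.542) = 0.35766 kg (same uniform areal density).
Its moment of inertia about the rotation axis (parallel-axis theorem): I_hole = (1/2)mr² + md² = (1/2)(0.35766)(0.13)² + (0.35766)(0.0863)² = 0.005686 kg m².
Treating the hole as negative mass, I = I₀ − I_hole = 0.22528 − 0.005686 = 0.21959 kg m².

0.220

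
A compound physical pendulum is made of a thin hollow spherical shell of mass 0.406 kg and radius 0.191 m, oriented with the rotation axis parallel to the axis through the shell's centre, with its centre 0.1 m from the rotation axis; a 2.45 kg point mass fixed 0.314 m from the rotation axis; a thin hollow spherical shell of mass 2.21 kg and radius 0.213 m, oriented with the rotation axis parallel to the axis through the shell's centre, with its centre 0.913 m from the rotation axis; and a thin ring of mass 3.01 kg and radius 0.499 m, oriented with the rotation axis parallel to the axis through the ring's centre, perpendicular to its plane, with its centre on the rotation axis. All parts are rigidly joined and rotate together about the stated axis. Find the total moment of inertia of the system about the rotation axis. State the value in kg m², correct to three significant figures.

2.91

Spherical shell: I_cm = (2/3)MR² = (2/3)(0.406)(0.191)² = 0.0098742 kg m²; centre at d = 0.1 m, so the parallel axis theorem gives I = 0.0098742 + (0.406)(0.1)² = 0.013934 kg m².
Point mass: I_cm = 0; centre at d = 0.314 m, so the parallel axis theorem gives I = 0 + (2.45)(0.314)² = 0.24156 kg m².
Spherical shell: I_cm = (2/3)MR² = (2/3)(2.21)(0.213)² = 0.066844 kg m²; centre at d = 0.913 m, so the parallel axis theorem gives I = 0.066844 + (2.21)(0.913)² = 1.909 kg m².
Thin ring: I_cm = MR² = (3.01)(0.499)² = 0.74949 kg m²; axis through the centre, so I = 0.74949 kg m².
Total I = 0.013934 + 0.24156 + 1.909 + 0.74949 = 2.914 kg m².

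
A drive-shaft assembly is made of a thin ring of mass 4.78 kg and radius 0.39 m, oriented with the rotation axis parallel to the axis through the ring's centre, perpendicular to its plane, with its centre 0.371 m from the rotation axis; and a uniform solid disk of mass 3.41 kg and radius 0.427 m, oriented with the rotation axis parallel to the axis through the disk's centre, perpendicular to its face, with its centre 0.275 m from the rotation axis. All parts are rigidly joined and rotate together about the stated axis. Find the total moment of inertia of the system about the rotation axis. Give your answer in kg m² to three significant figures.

Thin ring: I_cm = MR² = (4.78)(0.39)² = 0.72704 kg m²; centre at d = 0.371 m, so I = I_cm + Md² gives I = 0.72704 + (4.78)(0.371)² = 1.385 kg m².
Solid disk: I_cm = (1/2)MR² = (1/2)(3.41)(0.427)² = 0.31087 kg m²; centre at d = 0.275 m, so I = I_cm + Md² gives I = 0.31087 + (3.41)(0.275)² = 0.56875 kg m².
Total I = 1.385 + 0.56875 = 1.9537 kg m².

1.95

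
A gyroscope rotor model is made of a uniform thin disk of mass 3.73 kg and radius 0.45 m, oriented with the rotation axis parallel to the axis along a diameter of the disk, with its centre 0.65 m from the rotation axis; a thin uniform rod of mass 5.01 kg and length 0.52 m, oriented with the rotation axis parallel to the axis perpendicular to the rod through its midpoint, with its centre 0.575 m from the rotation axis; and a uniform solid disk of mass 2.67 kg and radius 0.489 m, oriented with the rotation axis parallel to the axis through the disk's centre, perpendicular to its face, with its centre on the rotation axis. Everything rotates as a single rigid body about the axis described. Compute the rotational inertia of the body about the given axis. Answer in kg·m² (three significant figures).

Thin disk: I_cm = (1/4)MR² = (1/4)(3.73)(0.45)² = 0.18883 kg·m²; centre at d = 0.65 m, so the parallel axis theorem gives I = 0.18883 + (3.73)(0.65)² = 1.7648 kg·m².
Thin rod: I_cm = (1/12)ML² = (1/12)(5.01)(0.52)² = 0.11289 kg·m²; centre at d = 0.575 m, so the parallel axis theorem gives I = 0.11289 + (5.01)(0.575)² = 1.7693 kg·m².
Solid disk: I_cm = (1/2)MR² = (1/2)(2.67)(0.489)² = 0.31923 kg·m²; axis through the centre, so I = 0.31923 kg·m².
Total I = 1.7648 + 1.7693 + 0.31923 = 3.8533 kg·m².

3.85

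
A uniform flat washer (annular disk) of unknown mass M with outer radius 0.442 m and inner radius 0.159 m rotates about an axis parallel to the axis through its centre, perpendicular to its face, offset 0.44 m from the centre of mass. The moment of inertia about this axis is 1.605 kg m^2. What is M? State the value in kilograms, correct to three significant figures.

5.28

I = I_cm + Md² = (1/2)M(R²+r²) + Md² = M·[0.5·[(0.442)² + (0.159)²] + (0.44)²] = M·0.30392.
So M = 1.605 / 0.30392 = 5.281 kg.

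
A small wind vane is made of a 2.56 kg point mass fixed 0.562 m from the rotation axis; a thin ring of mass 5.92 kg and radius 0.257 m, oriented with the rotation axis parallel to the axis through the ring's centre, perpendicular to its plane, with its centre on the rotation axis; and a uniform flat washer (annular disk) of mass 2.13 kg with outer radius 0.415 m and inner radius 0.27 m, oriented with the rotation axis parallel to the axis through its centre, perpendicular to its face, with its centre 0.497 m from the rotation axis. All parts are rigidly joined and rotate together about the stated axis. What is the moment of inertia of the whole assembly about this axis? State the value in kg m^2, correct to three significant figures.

Point mass: I_cm = 0; centre at d = 0.562 m, so the parallel axis theorem gives I = 0 + (2.56)(0.562)² = 0.80856 kg m^2.
Thin ring: I_cm = MR² = (5.92)(0.257)² = 0.39101 kg m^2; axis through the centre, so I = 0.39101 kg m^2.
Annular disk: I_cm = (1/2)M(R²+r²) = (1/2)(2.13)[(0.415)² + (0.27)²] = 0.26106 kg m^2; centre at d = 0.497 m, so the parallel axis theorem gives I = 0.26106 + (2.13)(0.497)² = 0.78719 kg m^2.
Total I = 0.80856 + 0.39101 + 0.78719 = 1.9868 kg m^2.

1.99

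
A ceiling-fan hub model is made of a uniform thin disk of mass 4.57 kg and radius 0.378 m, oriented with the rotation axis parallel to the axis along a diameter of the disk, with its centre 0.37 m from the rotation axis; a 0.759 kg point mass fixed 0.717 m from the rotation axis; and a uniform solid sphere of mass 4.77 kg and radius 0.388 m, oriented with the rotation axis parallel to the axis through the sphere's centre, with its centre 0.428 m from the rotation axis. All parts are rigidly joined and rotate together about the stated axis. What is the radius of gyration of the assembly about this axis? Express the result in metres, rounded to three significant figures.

Thin disk: I_cm = (1/4)MR² = (1/4)(4.57)(0.378)² = 0.16324 kg·m²; centre at d = 0.37 m, so I = I_cm + Md² gives I = 0.16324 + (4.57)(0.37)² = 0.78888 kg·m².
Point mass: I_cm = 0; centre at d = 0.717 m, so I = I_cm + Md² gives I = 0 + (0.759)(0.717)² = 0.39019 kg·m².
Solid sphere: I_cm = (2/5)MR² = (2/5)(4.77)(0.388)² = 0.28724 kg·m²; centre at d = 0.428 m, so I = I_cm + Md² gives I = 0.28724 + (4.77)(0.428)² = 1.161 kg·m².
Total I = 2.3401 kg·m²; total mass M = 10.099 kg.
k = √(I/M) = √(2.3401/10.099) = 0.48137 m.

0.481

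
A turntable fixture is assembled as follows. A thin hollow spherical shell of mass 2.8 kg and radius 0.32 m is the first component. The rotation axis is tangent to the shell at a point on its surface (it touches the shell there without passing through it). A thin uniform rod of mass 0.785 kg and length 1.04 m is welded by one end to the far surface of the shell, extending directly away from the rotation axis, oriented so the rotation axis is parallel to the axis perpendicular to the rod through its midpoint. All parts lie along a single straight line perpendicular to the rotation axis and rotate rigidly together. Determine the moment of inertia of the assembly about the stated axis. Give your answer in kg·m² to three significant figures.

1.60

Spherical shell: I_cm = (2/3)MR² = (2/3)(2.8)(0.32)² = 0.19115 kg·m²; centre at d = 0.32 m, so I = I_cm + Md² gives I = 0.19115 + (2.8)(0.32)² = 0.47787 kg·m².
Thin rod: I_cm = (1/12)ML² = (1/12)(0.785)(1.04)² = 0.070755 kg·m²; centre at d = 0.32 + 0.32 + 0.52 = 1.16 m, so I = I_cm + Md² gives I = 0.070755 + (0.785)(1.16)² = 1.1271 kg·m².
Total I = 0.47787 + 1.1271 = 1.6049 kg·m².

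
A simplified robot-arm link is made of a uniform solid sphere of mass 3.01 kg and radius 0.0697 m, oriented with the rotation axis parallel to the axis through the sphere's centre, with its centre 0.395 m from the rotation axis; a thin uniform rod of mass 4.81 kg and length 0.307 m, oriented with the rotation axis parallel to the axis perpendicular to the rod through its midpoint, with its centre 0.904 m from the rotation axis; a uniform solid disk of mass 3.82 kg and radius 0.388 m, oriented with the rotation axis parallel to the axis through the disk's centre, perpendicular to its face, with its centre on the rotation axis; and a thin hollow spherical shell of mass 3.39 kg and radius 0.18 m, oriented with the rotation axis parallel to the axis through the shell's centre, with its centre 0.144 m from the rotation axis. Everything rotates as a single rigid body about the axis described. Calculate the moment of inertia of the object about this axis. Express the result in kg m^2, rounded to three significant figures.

4.88

Solid sphere: I_cm = (2/5)MR² = (2/5)(3.01)(0.0697)² = 0.0058491 kg m^2; centre at d = 0.395 m, so I = I_cm + Md² gives I = 0.0058491 + (3.01)(0.395)² = 0.47548 kg m^2.
Thin rod: I_cm = (1/12)ML² = (1/12)(4.81)(0.307)² = 0.037778 kg m^2; centre at d = 0.904 m, so I = I_cm + Md² gives I = 0.037778 + (4.81)(0.904)² = 3.9686 kg m^2.
Solid disk: I_cm = (1/2)MR² = (1/2)(3.82)(0.388)² = 0.28754 kg m^2; axis through the centre, so I = 0.28754 kg m^2.
Spherical shell: I_cm = (2/3)MR² = (2/3)(3.39)(0.18)² = 0.073224 kg m^2; centre at d = 0.144 m, so I = I_cm + Md² gives I = 0.073224 + (3.39)(0.144)² = 0.14352 kg m^2.
Total I = 0.47548 + 3.9686 + 0.28754 + 0.14352 = 4.8751 kg m^2.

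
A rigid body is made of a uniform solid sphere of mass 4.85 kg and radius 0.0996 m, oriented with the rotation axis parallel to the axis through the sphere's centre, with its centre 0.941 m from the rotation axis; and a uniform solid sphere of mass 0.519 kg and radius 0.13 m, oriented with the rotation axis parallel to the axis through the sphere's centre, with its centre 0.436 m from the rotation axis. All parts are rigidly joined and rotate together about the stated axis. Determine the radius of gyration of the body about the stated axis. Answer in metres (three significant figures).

Solid sphere: I_cm = (2/5)MR² = (2/5)(4.85)(0.0996)² = 0.019245 kg m^2; centre at d = 0.941 m, so the parallel axis theorem gives I = 0.019245 + (4.85)(0.941)² = 4.3138 kg m^2.
Solid sphere: I_cm = (2/5)MR² = (2/5)(0.519)(0.13)² = 0.0035084 kg m^2; centre at d = 0.436 m, so the parallel axis theorem gives I = 0.0035084 + (0.519)(0.436)² = 0.10217 kg m^2.
Total I = 4.416 kg m^2; total mass M = 5.369 kg.
k = √(I/M) = √(4.416/5.369) = 0.90692 m.

0.907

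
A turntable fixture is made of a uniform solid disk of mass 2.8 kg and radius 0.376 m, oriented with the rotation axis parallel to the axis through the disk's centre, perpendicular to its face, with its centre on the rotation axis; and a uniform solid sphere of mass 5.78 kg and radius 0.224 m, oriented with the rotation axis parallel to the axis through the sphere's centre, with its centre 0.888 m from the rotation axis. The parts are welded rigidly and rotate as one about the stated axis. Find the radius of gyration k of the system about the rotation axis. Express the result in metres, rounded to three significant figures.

Solid disk: I_cm = (1/2)MR² = (1/2)(2.8)(0.376)² = 0.19793 kg m²; axis through the centre, so I = 0.19793 kg m².
Solid sphere: I_cm = (2/5)MR² = (2/5)(5.78)(0.224)² = 0.11601 kg m²; centre at d = 0.888 m, so the parallel axis theorem gives I = 0.11601 + (5.78)(0.888)² = 4.6738 kg m².
Total I = 4.8717 kg m²; total mass M = 8.58 kg.
k = √(I/M) = √(4.8717/8.58) = 0.75352 m.

0.754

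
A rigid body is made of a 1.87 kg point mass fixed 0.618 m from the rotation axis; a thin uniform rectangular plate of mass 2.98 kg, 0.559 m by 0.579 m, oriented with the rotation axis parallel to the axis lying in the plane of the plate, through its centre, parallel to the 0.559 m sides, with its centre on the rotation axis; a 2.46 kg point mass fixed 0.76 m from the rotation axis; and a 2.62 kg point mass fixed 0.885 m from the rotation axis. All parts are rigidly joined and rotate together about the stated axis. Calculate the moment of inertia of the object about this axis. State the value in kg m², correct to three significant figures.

4.27

Point mass: I_cm = 0; centre at d = 0.618 m, so the parallel axis theorem gives I = 0 + (1.87)(0.618)² = 0.7142 kg m².
Rectangular plate: I_cm = (1/12)Mb² = (1/12)(2.98)(0.579)² = 0.083252 kg m²; axis through the centre, so I = 0.083252 kg m².
Point mass: I_cm = 0; centre at d = 0.76 m, so the parallel axis theorem gives I = 0 + (2.46)(0.76)² = 1.4209 kg m².
Point mass: I_cm = 0; centre at d = 0.885 m, so the parallel axis theorem gives I = 0 + (2.62)(0.885)² = 2.052 kg m².
Total I = 0.7142 + 0.083252 + 1.4209 + 2.052 = 4.2704 kg m².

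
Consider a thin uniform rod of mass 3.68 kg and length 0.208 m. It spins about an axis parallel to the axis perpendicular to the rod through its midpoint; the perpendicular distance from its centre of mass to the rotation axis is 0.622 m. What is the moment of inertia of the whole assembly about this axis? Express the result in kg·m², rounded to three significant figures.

I_cm = (1/12)ML² = (1/12)(3.68)(0.208)² = 0.013268 kg·m²; centre at d = 0.622 m, so I = I_cm + Md² gives I = 0.013268 + (3.68)(0.622)² = 1.437 kg·m².

1.44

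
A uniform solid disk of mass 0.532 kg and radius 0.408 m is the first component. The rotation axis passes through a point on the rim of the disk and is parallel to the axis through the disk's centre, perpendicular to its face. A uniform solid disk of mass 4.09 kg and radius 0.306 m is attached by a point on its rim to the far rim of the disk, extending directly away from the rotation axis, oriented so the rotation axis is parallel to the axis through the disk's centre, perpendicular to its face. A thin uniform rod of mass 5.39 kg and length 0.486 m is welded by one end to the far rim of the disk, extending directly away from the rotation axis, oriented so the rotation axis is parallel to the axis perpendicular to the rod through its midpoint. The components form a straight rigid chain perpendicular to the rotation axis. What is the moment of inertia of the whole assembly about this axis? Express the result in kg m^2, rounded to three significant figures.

20.6

Solid disk: I_cm = (1/2)MR² = (1/2)(0.532)(0.408)² = 0.044279 kg m^2; centre at d = 0.408 m, so the parallel axis theorem gives I = 0.044279 + (0.532)(0.408)² = 0.13284 kg m^2.
Solid disk: I_cm = (1/2)MR² = (1/2)(4.09)(0.306)² = 0.19149 kg m^2; centre at d = 0.408 + 0.408 + 0.306 = 1.122 m, so the parallel axis theorem gives I = 0.19149 + (4.09)(1.122)² = 5.3403 kg m^2.
Thin rod: I_cm = (1/12)ML² = (1/12)(5.39)(0.486)² = 0.10609 kg m^2; centre at d = 0.408 + 0.408 + 0.306 + 0.306 + 0.243 = 1.671 m, so the parallel axis theorem gives I = 0.10609 + (5.39)(1.671)² = 15.156 kg m^2.
Total I = 0.13284 + 5.3403 + 15.156 = 20.629 kg m^2.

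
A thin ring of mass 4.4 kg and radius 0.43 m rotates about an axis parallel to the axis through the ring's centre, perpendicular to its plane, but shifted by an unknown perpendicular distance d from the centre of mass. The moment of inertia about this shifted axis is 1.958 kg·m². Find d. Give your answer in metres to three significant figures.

0.510

About the centre-of-mass axis, I_cm = MR² = (4.4)(0.43)² = 0.81356 kg·m².
Parallel axis theorem: I = I_cm + Md², so Md² = 1.958 − 0.81356 = 1.1444 kg·m².
d = √(1.1444 / 4.4) = 0.51 m.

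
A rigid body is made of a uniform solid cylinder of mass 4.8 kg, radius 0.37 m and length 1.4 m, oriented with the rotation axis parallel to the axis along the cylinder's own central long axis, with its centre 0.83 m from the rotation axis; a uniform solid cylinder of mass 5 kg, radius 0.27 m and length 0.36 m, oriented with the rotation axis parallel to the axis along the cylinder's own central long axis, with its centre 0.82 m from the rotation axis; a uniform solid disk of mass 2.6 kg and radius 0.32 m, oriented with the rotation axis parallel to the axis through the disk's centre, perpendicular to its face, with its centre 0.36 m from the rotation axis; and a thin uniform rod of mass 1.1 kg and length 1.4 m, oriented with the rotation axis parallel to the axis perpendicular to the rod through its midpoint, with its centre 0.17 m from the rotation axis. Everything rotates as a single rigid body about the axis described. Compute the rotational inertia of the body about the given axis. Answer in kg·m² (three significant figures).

Solid cylinder: I_cm = (1/2)MR² = (1/2)(4.8)(0.37)² = 0.32856 kg·m²; centre at d = 0.83 m, so the parallel axis theorem gives I = 0.32856 + (4.8)(0.83)² = 3.6353 kg·m².
Solid cylinder: I_cm = (1/2)MR² = (1/2)(5)(0.27)² = 0.18225 kg·m²; centre at d = 0.82 m, so the parallel axis theorem gives I = 0.18225 + (5)(0.82)² = 3.5442 kg·m².
Solid disk: I_cm = (1/2)MR² = (1/2)(2.6)(0.32)² = 0.13312 kg·m²; centre at d = 0.36 m, so the parallel axis theorem gives I = 0.13312 + (2.6)(0.36)² = 0.47008 kg·m².
Thin rod: I_cm = (1/12)ML² = (1/12)(1.1)(1.4)² = 0.17967 kg·m²; centre at d = 0.17 m, so the parallel axis theorem gives I = 0.17967 + (1.1)(0.17)² = 0.21146 kg·m².
Total I = 3.6353 + 3.5442 + 0.47008 + 0.21146 = 7.8611 kg·m².

7.86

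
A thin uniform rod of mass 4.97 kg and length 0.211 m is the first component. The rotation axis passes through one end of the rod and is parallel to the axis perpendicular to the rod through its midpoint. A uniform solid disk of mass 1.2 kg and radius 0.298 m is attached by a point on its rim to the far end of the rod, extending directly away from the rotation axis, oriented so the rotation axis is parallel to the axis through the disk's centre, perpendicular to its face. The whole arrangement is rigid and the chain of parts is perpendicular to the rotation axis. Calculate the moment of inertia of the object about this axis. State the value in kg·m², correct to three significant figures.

Thin rod: I_cm = (1/12)ML² = (1/12)(4.97)(0.211)² = 0.018439 kg·m²; centre at d = 0.1055 m, so I = I_cm + Md² gives I = 0.018439 + (4.97)(0.1055)² = 0.073756 kg·m².
Solid disk: I_cm = (1/2)MR² = (1/2)(1.2)(0.298)² = 0.053282 kg·m²; centre at d = 0.1055 + 0.1055 + 0.298 = 0.509 m, so I = I_cm + Md² gives I = 0.053282 + (1.2)(0.509)² = 0.36418 kg·m².
Total I = 0.073756 + 0.36418 = 0.43794 kg·m².

0.438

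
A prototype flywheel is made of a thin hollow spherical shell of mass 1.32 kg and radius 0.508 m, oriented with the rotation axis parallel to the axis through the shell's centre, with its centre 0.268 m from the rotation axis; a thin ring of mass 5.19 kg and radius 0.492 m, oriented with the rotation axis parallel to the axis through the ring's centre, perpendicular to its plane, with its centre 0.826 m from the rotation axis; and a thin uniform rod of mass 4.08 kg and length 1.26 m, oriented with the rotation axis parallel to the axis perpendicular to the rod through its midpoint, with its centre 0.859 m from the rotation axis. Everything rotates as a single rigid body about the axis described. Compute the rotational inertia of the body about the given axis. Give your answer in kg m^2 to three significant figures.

8.67

Spherical shell: I_cm = (2/3)MR² = (2/3)(1.32)(0.508)² = 0.2271 kg m^2; centre at d = 0.268 m, so the parallel axis theorem gives I = 0.2271 + (1.32)(0.268)² = 0.3219 kg m^2.
Thin ring: I_cm = MR² = (5.19)(0.492)² = 1.2563 kg m^2; centre at d = 0.826 m, so the parallel axis theorem gives I = 1.2563 + (5.19)(0.826)² = 4.7973 kg m^2.
Thin rod: I_cm = (1/12)ML² = (1/12)(4.08)(1.26)² = 0.53978 kg m^2; centre at d = 0.859 m, so the parallel axis theorem gives I = 0.53978 + (4.08)(0.859)² = 3.5503 kg m^2.
Total I = 0.3219 + 4.7973 + 3.5503 = 8.6696 kg m^2.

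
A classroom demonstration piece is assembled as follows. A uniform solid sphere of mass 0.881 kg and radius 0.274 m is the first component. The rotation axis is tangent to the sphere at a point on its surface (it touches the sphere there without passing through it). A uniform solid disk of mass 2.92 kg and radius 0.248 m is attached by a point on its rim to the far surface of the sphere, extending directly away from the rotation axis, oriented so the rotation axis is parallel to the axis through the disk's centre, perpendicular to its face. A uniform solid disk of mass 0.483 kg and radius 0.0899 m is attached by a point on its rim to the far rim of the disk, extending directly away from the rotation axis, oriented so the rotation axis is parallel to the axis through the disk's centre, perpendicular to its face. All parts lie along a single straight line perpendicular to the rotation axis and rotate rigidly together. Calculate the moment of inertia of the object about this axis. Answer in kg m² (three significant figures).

2.66

Solid sphere: I_cm = (2/5)MR² = (2/5)(0.881)(0.274)² = 0.026457 kg m²; centre at d = 0.274 m, so the parallel axis theorem gives I = 0.026457 + (0.881)(0.274)² = 0.092599 kg m².
Solid disk: I_cm = (1/2)MR² = (1/2)(2.92)(0.248)² = 0.089796 kg m²; centre at d = 0.274 + 0.274 + 0.248 = 0.796 m, so the parallel axis theorem gives I = 0.089796 + (2.92)(0.796)² = 1.94 kg m².
Solid disk: I_cm = (1/2)MR² = (1/2)(0.483)(0.0899)² = 0.0019518 kg m²; centre at d = 0.274 + 0.274 + 0.248 + 0.248 + 0.0899 = 1.1339 m, so the parallel axis theorem gives I = 0.0019518 + (0.483)(1.1339)² = 0.62296 kg m².
Total I = 0.092599 + 1.94 + 0.62296 = 2.6555 kg m².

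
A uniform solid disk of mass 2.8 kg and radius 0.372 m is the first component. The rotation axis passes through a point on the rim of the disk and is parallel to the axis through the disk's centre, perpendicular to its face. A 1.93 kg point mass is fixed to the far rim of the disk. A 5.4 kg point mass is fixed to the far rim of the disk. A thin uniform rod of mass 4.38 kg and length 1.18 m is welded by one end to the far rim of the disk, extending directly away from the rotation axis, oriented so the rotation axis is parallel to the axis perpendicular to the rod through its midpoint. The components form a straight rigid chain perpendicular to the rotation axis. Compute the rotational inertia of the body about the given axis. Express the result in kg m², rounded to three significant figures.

Solid disk: I_cm = (1/2)MR² = (1/2)(2.8)(0.372)² = 0.19374 kg m²; centre at d = 0.372 m, so the parallel axis theorem gives I = 0.19374 + (2.8)(0.372)² = 0.58121 kg m².
Point mass: I_cm = 0; centre at d = 0.372 + 0.372 = 0.744 m, so the parallel axis theorem gives I = 0 + (1.93)(0.744)² = 1.0683 kg m².
Point mass: I_cm = 0; centre at d = 0.372 + 0.372 = 0.744 m, so the parallel axis theorem gives I = 0 + (5.4)(0.744)² = 2.9891 kg m².
Thin rod: I_cm = (1/12)ML² = (1/12)(4.38)(1.18)² = 0.50823 kg m²; centre at d = 0.372 + 0.372 + 0.59 = 1.334 m, so the parallel axis theorem gives I = 0.50823 + (4.38)(1.334)² = 8.3027 kg m².
Total I = 0.58121 + 1.0683 + 2.9891 + 8.3027 = 12.941 kg m².

12.9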